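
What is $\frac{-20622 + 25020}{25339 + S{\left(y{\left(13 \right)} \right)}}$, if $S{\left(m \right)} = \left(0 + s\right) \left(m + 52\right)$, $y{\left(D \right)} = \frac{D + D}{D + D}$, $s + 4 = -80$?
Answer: $\frac{4398}{20887} \approx 0.21056$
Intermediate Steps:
$s = -84$ ($s = -4 - 80 = -84$)
$y{\left(D \right)} = 1$ ($y{\left(D \right)} = \frac{2 D}{2 D} = 2 D \frac{1}{2 D} = 1$)
$S{\left(m \right)} = -4368 - 84 m$ ($S{\left(m \right)} = \left(0 - 84\right) \left(m + 52\right) = - 84 \left(52 + m\right) = -4368 - 84 m$)
$\frac{-20622 + 25020}{25339 + S{\left(y{\left(13 \right)} \right)}} = \frac{-20622 + 25020}{25339 - 4452} = \frac{4398}{25339 - 4452} = \frac{4398}{20887}$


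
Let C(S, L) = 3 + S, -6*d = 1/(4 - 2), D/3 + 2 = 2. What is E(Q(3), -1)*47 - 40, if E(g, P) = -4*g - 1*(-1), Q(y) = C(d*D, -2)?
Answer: -557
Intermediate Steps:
D = 0 (D = -6 + 3*2 = -6 + 6 = 0)
d = -1/12 (d = -1/(6*(4 - 2)) = -⅙/2 = -⅙*½ = -1/12 ≈ -0.083333)
Q(y) = 3 (Q(y) = 3 - 1/12*0 = 3 + 0 = 3)
E(g, P) = 1 - 4*g (E(g, P) = -4*g + 1 = 1 - 4*g)
E(Q(3), -1)*47 - 40 = (1 - 4*3)*47 - 40 = (1 - 12)*47 - 40 = -11*47 - 40 = -517 - 40 = -557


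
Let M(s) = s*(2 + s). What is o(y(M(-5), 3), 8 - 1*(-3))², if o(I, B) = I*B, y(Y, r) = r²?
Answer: 9801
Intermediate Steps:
o(I, B) = B*I
o(y(M(-5), 3), 8 - 1*(-3))² = ((8 - 1*(-3))*3²)² = ((8 + 3)*9)² = (11*9)² = 99² = 9801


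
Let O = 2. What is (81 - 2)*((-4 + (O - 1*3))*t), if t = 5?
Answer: -1975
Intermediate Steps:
(81 - 2)*((-4 + (O - 1*3))*t) = (81 - 2)*((-4 + (2 - 1*3))*5) = 79*((-4 + (2 - 3))*5) = 79*((-4 - 1)*5) = 79*(-5*5) = 79*(-25) = -1975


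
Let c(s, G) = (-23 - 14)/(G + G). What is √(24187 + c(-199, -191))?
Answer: √3529477922/382 ≈ 155.52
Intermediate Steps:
c(s, G) = -37/(2*G) (c(s, G) = -37*1/(2*G) = -37/(2*G))
√(24187 + c(-199, -191)) = √(24187 - 37/2/(-191)) = √(24187 - 37/2*(-1/191)) = √(24187 + 37/382) = √(9239471/382) = √3529477922/382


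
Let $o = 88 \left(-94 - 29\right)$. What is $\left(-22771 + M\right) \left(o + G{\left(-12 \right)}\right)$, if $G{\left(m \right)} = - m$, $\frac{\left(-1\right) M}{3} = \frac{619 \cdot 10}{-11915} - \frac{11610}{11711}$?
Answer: $\frac{6869414252770548}{27907313} \approx 2.4615 \cdot 10^{8}$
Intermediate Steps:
$M = \frac{126494544}{27907313}$ ($M = - 3 \left(\frac{619 \cdot 10}{-11915} - \frac{11610}{11711}\right) = - 3 \left(6190 \left(- \frac{1}{11915}\right) - \frac{11610}{11711}\right) = - 3 \left(- \frac{1238}{2383} - \frac{11610}{11711}\right) = \left(-3\right) \left(- \frac{42164848}{27907313}\right) = \frac{126494544}{27907313} \approx 4.5327$)
$o = -10824$ ($o = 88 \left(-123\right) = -10824$)
$\left(-22771 + M\right) \left(o + G{\left(-12 \right)}\right) = \left(-22771 + \frac{126494544}{27907313}\right) \left(-10824 - -12\right) = - \frac{635350929779 \left(-10824 + 12\right)}{27907313} = \left(- \frac{635350929779}{27907313}\right) \left(-10812\right) = \frac{6869414252770548}{27907313}$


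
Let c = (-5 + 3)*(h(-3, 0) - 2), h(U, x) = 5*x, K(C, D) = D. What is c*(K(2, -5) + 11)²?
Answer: 144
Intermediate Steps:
c = 4 (c = (-5 + 3)*(5*0 - 2) = -2*(0 - 2) = -2*(-2) = 4)
c*(K(2, -5) + 11)² = 4*(-5 + 11)² = 4*6² = 4*36 = 144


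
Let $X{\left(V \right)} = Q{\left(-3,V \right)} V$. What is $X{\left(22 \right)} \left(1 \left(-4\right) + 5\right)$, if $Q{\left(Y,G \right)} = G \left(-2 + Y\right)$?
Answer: $-2420$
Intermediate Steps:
$X{\left(V \right)} = - 5 V^{2}$ ($X{\left(V \right)} = V \left(-2 - 3\right) V = V \left(-5\right) V = - 5 V V = - 5 V^{2}$)
$X{\left(22 \right)} \left(1 \left(-4\right) + 5\right) = - 5 \cdot 22^{2} \left(1 \left(-4\right) + 5\right) = \left(-5\right) 484 \left(-4 + 5\right) = \left(-2420\right) 1 = -2420$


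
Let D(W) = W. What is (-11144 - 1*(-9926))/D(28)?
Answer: -87/2 ≈ -43.500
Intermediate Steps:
(-11144 - 1*(-9926))/D(28) = (-11144 - 1*(-9926))/28 = (-11144 + 9926)*(1/28) = -1218*1/28 = -87/2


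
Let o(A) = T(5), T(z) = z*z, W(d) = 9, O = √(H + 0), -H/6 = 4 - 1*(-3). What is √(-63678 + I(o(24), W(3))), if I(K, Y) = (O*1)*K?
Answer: √(-63678 + 25*I*√42) ≈ 0.321 + 252.35*I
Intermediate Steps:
H = -42 (H = -6*(4 - 1*(-3)) = -6*(4 + 3) = -6*7 = -42)
O = I*√42 (O = √(-42 + 0) = √(-42) = I*√42 ≈ 6.4807*I)
T(z) = z²
o(A) = 25 (o(A) = 5² = 25)
I(K, Y) = I*K*√42 (I(K, Y) = ((I*√42)*1)*K = (I*√42)*K = I*K*√42)
√(-63678 + I(o(24), W(3))) = √(-63678 + I*25*√42) = √(-63678 + 25*I*√42)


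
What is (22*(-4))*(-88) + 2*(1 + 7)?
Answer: 7760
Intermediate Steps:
(22*(-4))*(-88) + 2*(1 + 7) = -88*(-88) + 2*8 = 7744 + 16 = 7760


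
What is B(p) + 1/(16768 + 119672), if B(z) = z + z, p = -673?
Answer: -183648239/136440 ≈ -1346.0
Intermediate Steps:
B(z) = 2*z
B(p) + 1/(16768 + 119672) = 2*(-673) + 1/(16768 + 119672) = -1346 + 1/136440 = -183648239/136440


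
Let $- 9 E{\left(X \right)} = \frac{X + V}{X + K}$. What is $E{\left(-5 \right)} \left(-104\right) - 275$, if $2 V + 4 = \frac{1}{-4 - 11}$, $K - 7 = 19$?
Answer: $- \frac{790597}{2835} \approx -278.87$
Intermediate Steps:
$K = 26$ ($K = 7 + 19 = 26$)
$V = - \frac{61}{30}$ ($V = -2 + \frac{1}{2 \left(-4 - 11\right)} = -2 + \frac{1}{2 \left(-15\right)} = -2 + \frac{1}{2} \left(- \frac{1}{15}\right) = -2 - \frac{1}{30} = - \frac{61}{30} \approx -2.0333$)
$E{\left(X \right)} = - \frac{- \frac{61}{30} + X}{9 \left(26 + X\right)}$ ($E{\left(X \right)} = - \frac{\left(X - \frac{61}{30}\right) \frac{1}{X + 26}}{9} = - \frac{\left(- \frac{61}{30} + X\right) \frac{1}{26 + X}}{9} = - \frac{\frac{1}{26 + X} \left(- \frac{61}{30} + X\right)}{9} = - \frac{- \frac{61}{30} + X}{9 \left(26 + X\right)}$)
$E{\left(-5 \right)} \left(-104\right) - 275 = \frac{61 - -150}{270 \left(26 - 5\right)} \left(-104\right) - 275 = \frac{61 + 150}{270 \cdot 21} \left(-104\right) - 275 = \frac{1}{270} \cdot \frac{1}{21} \cdot 211 \left(-104\right) - 275 = \frac{211}{5670} \left(-104\right) - 275 = - \frac{10972}{2835} - 275 = - \frac{790597}{2835}$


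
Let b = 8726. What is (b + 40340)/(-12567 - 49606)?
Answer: -49066/62173 ≈ -0.78918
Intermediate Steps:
(b + 40340)/(-12567 - 49606) = (8726 + 40340)/(-12567 - 49606) = 49066/(-62173) = 49066*(-1/62173) = -49066/62173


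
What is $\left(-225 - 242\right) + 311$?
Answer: $-156$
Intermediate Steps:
$\left(-225 - 242\right) + 311 = -467 + 311 = -156$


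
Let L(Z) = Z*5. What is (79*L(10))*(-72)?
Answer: -284400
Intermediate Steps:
L(Z) = 5*Z
(79*L(10))*(-72) = (79*(5*10))*(-72) = (79*50)*(-72) = 3950*(-72) = -284400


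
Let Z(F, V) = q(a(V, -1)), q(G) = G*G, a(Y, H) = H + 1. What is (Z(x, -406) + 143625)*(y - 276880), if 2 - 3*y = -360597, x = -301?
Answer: -22503212875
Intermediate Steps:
y = 360599/3 (y = ⅔ - ⅓*(-360597) = ⅔ + 120199 = 360599/3 ≈ 1.2020e+5)
a(Y, H) = 1 + H
q(G) = G²
Z(F, V) = 0 (Z(F, V) = (1 - 1)² = 0² = 0)
(Z(x, -406) + 143625)*(y - 276880) = (0 + 143625)*(360599/3 - 276880) = 143625*(-470041/3) = -22503212875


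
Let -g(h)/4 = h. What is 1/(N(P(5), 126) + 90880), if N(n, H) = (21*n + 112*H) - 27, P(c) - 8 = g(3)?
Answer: 1/104881 ≈ 9.5346e-6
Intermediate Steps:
g(h) = -4*h
P(c) = -4 (P(c) = 8 - 4*3 = 8 - 12 = -4)
N(n, H) = -27 + 21*n + 112*H
1/(N(P(5), 126) + 90880) = 1/((-27 + 21*(-4) + 112*126) + 90880) = 1/((-27 - 84 + 14112) + 90880) = 1/(14001 + 90880) = 1/104881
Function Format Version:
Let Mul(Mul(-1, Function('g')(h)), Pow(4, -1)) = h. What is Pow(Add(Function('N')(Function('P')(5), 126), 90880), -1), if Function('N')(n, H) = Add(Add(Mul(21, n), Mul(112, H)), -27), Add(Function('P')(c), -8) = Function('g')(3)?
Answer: Rational(1, 104881) ≈ 9.5346e-6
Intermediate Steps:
Function('g')(h) = Mul(-4, h)
Function('P')(c) = -4 (Function('P')(c) = Add(8, Mul(-4, 3)) = Add(8, -12) = -4)
Function('N')(n, H) = Add(-27, Mul(21, n), Mul(112, H))
Pow(Add(Function('N')(Function('P')(5), 126), 90880), -1) = Pow(Add(Add(-27, Mul(21, -4), Mul(112, 126)), 90880), -1) = Pow(Add(Add(-27, -84, 14112), 90880), -1) = Pow(Add(14001, 90880), -1) = Pow(104881, -1) = Rational(1, 104881)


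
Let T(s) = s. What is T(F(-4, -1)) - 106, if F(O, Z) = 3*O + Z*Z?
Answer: -117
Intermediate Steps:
F(O, Z) = Z**2 + 3*O (F(O, Z) = 3*O + Z**2 = Z**2 + 3*O)
T(F(-4, -1)) - 106 = ((-1)**2 + 3*(-4)) - 106 = (1 - 12) - 106 = -11 - 106 = -117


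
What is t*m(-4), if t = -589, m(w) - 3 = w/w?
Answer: -2356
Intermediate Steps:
m(w) = 4 (m(w) = 3 + w/w = 3 + 1 = 4)
t*m(-4) = -589*4 = -2356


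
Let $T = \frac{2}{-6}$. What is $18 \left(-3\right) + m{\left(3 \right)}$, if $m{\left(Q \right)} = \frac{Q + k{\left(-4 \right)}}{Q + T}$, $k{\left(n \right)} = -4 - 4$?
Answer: $- \frac{447}{8} \approx -55.875$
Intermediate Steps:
$k{\left(n \right)} = -8$
$T = - \frac{1}{3}$ ($T = 2 \left(- \frac{1}{6}\right) = - \frac{1}{3} \approx -0.33333$)
$m{\left(Q \right)} = \frac{-8 + Q}{- \frac{1}{3} + Q}$ ($m{\left(Q \right)} = \frac{Q - 8}{Q - \frac{1}{3}} = \frac{-8 + Q}{- \frac{1}{3} + Q}$)
$18 \left(-3\right) + m{\left(3 \right)} = 18 \left(-3\right) + \frac{3 \left(-8 + 3\right)}{-1 + 3 \cdot 3} = -54 + 3 \frac{1}{-1 + 9} \left(-5\right) = -54 + 3 \cdot \frac{1}{8} \left(-5\right) = -54 - \frac{15}{8} = - \frac{447}{8}$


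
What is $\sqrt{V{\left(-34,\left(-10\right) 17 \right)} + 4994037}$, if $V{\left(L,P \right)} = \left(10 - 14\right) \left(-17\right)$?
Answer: $\sqrt{4994105} \approx 2234.8$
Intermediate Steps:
$V{\left(L,P \right)} = 68$ ($V{\left(L,P \right)} = \left(-4\right) \left(-17\right) = 68$)
$\sqrt{V{\left(-34,\left(-10\right) 17 \right)} + 4994037} = \sqrt{68 + 4994037} = \sqrt{4994105}$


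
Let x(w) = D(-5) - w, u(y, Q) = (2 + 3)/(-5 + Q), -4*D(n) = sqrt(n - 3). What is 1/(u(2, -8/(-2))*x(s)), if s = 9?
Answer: 18/815 - I*sqrt(2)/815 ≈ 0.022086 - 0.0017352*I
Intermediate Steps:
D(n) = -sqrt(-3 + n)/4 (D(n) = -sqrt(n - 3)/4 = -sqrt(-3 + n)/4)
u(y, Q) = 5/(-5 + Q)
x(w) = -w - I*sqrt(2)/2 (x(w) = -sqrt(-3 - 5)/4 - w = -I*sqrt(2)/2 - w = -w - I*sqrt(2)/2)
1/(u(2, -8/(-2))*x(s)) = 1/((5/(-5 - 8/(-2)))*(-1*9 - I*sqrt(2)/2)) = 1/((5/(-5 - 8*(-1/2)))*(-9 - I*sqrt(2)/2)) = 1/((5/(-5 + 4))*(-9 - I*sqrt(2)/2)) = 1/((5/(-1))*(-9 - I*sqrt(2)/2)) = 1/((5*(-1))*(-9 - I*sqrt(2)/2)) = 1/(-5*(-9 - I*sqrt(2)/2)) = 1/(45 + 5*I*sqrt(2)/2)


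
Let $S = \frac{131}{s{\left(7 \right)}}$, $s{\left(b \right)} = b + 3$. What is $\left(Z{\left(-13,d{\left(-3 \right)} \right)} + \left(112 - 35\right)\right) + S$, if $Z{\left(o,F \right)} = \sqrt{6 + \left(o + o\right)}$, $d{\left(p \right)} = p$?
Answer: $\frac{901}{10} + 2 i \sqrt{5} \approx 90.1 + 4.4721 i$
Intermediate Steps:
$s{\left(b \right)} = 3 + b$
$Z{\left(o,F \right)} = \sqrt{6 + 2 o}$
$S = \frac{131}{10}$ ($S = \frac{131}{3 + 7} = \frac{131}{10} \approx 13.1$)
$\left(Z{\left(-13,d{\left(-3 \right)} \right)} + \left(112 - 35\right)\right) + S = \left(\sqrt{6 + 2 \left(-13\right)} + \left(112 - 35\right)\right) + \frac{131}{10} = \left(\sqrt{6 - 26} + \left(112 - 35\right)\right) + \frac{131}{10} = \left(\sqrt{-20} + 77\right) + \frac{131}{10} = \left(2 i \sqrt{5} + 77\right) + \frac{131}{10} = \left(77 + 2 i \sqrt{5}\right) + \frac{131}{10} = \frac{901}{10} + 2 i \sqrt{5}$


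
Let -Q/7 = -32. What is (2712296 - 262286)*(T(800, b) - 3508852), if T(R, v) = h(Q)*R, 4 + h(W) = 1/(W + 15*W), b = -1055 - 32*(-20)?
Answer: -481855470523995/56 ≈ -8.6046e+12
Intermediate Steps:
b = -415 (b = -1055 + 640 = -415)
Q = 224 (Q = -7*(-32) = 224)
h(W) = -4 + 1/(16*W) (h(W) = -4 + 1/(W + 15*W) = -4 + 1/(16*W))
T(R, v) = -14335*R/3584 (T(R, v) = (-4 + (1/16)/224)*R = (-4 + (1/16)*(1/224))*R = (-4 + 1/3584)*R = -14335*R/3584)
(2712296 - 262286)*(T(800, b) - 3508852) = (2712296 - 262286)*(-14335/3584*800 - 3508852) = 2450010*(-358375/112 - 3508852) = 2450010*(-393349799/112) = -481855470523995/56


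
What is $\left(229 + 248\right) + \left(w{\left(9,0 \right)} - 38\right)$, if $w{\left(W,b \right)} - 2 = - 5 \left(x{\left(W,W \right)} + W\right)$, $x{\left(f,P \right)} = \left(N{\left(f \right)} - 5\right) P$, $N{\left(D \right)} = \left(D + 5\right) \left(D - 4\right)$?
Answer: $-2529$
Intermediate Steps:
$N{\left(D \right)} = \left(-4 + D\right) \left(5 + D\right)$ ($N{\left(D \right)} = \left(5 + D\right) \left(-4 + D\right) = \left(-4 + D\right) \left(5 + D\right)$)
$x{\left(f,P \right)} = P \left(-25 + f + f^{2}\right)$ ($x{\left(f,P \right)} = \left(\left(-20 + f + f^{2}\right) - 5\right) P = \left(-25 + f + f^{2}\right) P = P \left(-25 + f + f^{2}\right)$)
$w{\left(W,b \right)} = 2 - 5 W - 5 W \left(-25 + W + W^{2}\right)$ ($w{\left(W,b \right)} = 2 - 5 \left(W \left(-25 + W + W^{2}\right) + W\right) = 2 - 5 \left(W + W \left(-25 + W + W^{2}\right)\right) = 2 - \left(5 W + 5 W \left(-25 + W + W^{2}\right)\right) = 2 - 5 W - 5 W \left(-25 + W + W^{2}\right)$)
$\left(229 + 248\right) + \left(w{\left(9,0 \right)} - 38\right) = \left(229 + 248\right) - \left(81 + 45 \left(-25 + 9 + 9^{2}\right)\right) = 477 - \left(81 + 45 \left(-25 + 9 + 81\right)\right) = 477 - 3006 = -2529$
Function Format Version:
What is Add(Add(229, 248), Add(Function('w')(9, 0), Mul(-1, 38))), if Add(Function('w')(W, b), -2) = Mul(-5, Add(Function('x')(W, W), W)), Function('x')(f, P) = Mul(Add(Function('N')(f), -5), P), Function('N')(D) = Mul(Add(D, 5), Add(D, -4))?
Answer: -2529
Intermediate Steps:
Function('N')(D) = Mul(Add(-4, D), Add(5, D)) (Function('N')(D) = Mul(Add(5, D), Add(-4, D)) = Mul(Add(-4, D), Add(5, D)))
Function('x')(f, P) = Mul(P, Add(-25, f, Pow(f, 2))) (Function('x')(f, P) = Mul(Add(Add(-20, f, Pow(f, 2)), -5), P) = Mul(Add(-25, f, Pow(f, 2)), P) = Mul(P, Add(-25, f, Pow(f, 2))))
Function('w')(W, b) = Add(2, Mul(-5, W), Mul(-5, W, Add(-25, W, Pow(W, 2)))) (Function('w')(W, b) = Add(2, Mul(-5, Add(Mul(W, Add(-25, W, Pow(W, 2))), W))) = Add(2, Mul(-5, Add(W, Mul(W, Add(-25, W, Pow(W, 2)))))) = Add(2, Add(Mul(-5, W), Mul(-5, W, Add(-25, W, Pow(W, 2))))) = Add(2, Mul(-5, W), Mul(-5, W, Add(-25, W, Pow(W, 2)))))
Add(Add(229, 248), Add(Function('w')(9, 0), Mul(-1, 38))) = Add(Add(229, 248), Add(Add(2, Mul(-5, 9), Mul(-5, 9, Add(-25, 9, Pow(9, 2)))), Mul(-1, 38))) = Add(477, Add(Add(2, -45, Mul(-5, 9, Add(-25, 9, 81))), -38)) = Add(477, Add(Add(2, -45, Mul(-5, 9, 65)), -38)) = Add(477, Add(Add(2, -45, -2925), -38)) = Add(477, Add(-2968, -38)) = Add(477, -3006) = -2529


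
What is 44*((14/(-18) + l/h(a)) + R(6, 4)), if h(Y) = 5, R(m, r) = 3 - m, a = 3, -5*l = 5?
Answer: -7876/45 ≈ -175.02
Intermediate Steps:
l = -1 (l = -1/5*5 = -1)
44*((14/(-18) + l/h(a)) + R(6, 4)) = 44*((14/(-18) - 1/5) + (3 - 1*6)) = 44*((14*(-1/18) - 1*1/5) + (3 - 6)) = 44*((-7/9 - 1/5) - 3) = 44*(-44/45 - 3) = 44*(-179/45) = -7876/45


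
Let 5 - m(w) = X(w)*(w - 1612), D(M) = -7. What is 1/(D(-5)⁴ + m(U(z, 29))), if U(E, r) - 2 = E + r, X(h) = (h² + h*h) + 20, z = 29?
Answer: 1/11207846 ≈ 8.9223e-8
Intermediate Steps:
X(h) = 20 + 2*h² (X(h) = (h² + h²) + 20 = 2*h² + 20 = 20 + 2*h²)
U(E, r) = 2 + E + r (U(E, r) = 2 + (E + r) = 2 + E + r)
m(w) = 5 - (-1612 + w)*(20 + 2*w²) (m(w) = 5 - (20 + 2*w²)*(w - 1612) = 5 - (20 + 2*w²)*(-1612 + w) = 5 - (-1612 + w)*(20 + 2*w²))
1/(D(-5)⁴ + m(U(z, 29))) = 1/((-7)⁴ + (32245 + 3224*(2 + 29 + 29)² - 2*(2 + 29 + 29)*(10 + (2 + 29 + 29)²))) = 1/(2401 + (32245 + 3224*60² - 2*60*(10 + 60²))) = 1/(2401 + (32245 + 3224*3600 - 2*60*(10 + 3600))) = 1/(2401 + (32245 + 11606400 - 2*60*3610)) = 1/(2401 + (32245 + 11606400 - 433200)) = 1/(2401 + 11205445) = 1/11207846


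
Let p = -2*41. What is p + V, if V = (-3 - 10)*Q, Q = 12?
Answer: -238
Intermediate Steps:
V = -156 (V = (-3 - 10)*12 = -13*12 = -156)
p = -82
p + V = -82 - 156 = -238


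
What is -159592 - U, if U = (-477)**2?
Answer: -387121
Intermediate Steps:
U = 227529
-159592 - U = -159592 - 1*227529 = -159592 - 227529 = -387121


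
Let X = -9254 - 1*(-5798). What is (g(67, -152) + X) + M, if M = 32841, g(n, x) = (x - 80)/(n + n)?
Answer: 1968679/67 ≈ 29383.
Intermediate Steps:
g(n, x) = (-80 + x)/(2*n) (g(n, x) = (-80 + x)/((2*n)) = (-80 + x)*(1/(2*n)) = (-80 + x)/(2*n))
X = -3456 (X = -9254 + 5798 = -3456)
(g(67, -152) + X) + M = ((½)*(-80 - 152)/67 - 3456) + 32841 = ((½)*(1/67)*(-232) - 3456) + 32841 = (-116/67 - 3456) + 32841 = -231668/67 + 32841 = 1968679/67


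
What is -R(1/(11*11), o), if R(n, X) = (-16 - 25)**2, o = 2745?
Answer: -1681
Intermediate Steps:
R(n, X) = 1681 (R(n, X) = (-41)**2 = 1681)
-R(1/(11*11), o) = -1*1681 = -1681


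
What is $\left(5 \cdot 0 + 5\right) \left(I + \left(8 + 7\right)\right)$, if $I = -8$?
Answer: $35$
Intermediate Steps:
$\left(5 \cdot 0 + 5\right) \left(I + \left(8 + 7\right)\right) = \left(5 \cdot 0 + 5\right) \left(-8 + \left(8 + 7\right)\right) = \left(0 + 5\right) \left(-8 + 15\right) = 5 \cdot 7 = 35$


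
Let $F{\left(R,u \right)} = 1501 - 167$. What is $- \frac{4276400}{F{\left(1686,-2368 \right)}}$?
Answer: $- \frac{2138200}{667} \approx -3205.7$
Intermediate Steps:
$F{\left(R,u \right)} = 1334$ ($F{\left(R,u \right)} = 1501 - 167 = 1334$)
$- \frac{4276400}{F{\left(1686,-2368 \right)}} = - \frac{4276400}{1334} = \left(-4276400\right) \frac{1}{1334} = - \frac{2138200}{667}$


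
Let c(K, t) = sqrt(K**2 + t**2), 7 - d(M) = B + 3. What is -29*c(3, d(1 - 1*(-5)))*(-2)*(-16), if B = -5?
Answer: -2784*sqrt(10) ≈ -8803.8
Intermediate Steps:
d(M) = 9 (d(M) = 7 - (-5 + 3) = 7 - 1*(-2) = 7 + 2 = 9)
-29*c(3, d(1 - 1*(-5)))*(-2)*(-16) = -29*sqrt(3**2 + 9**2)*(-2)*(-16) = -29*sqrt(9 + 81)*(-2)*(-16) = -29*sqrt(90)*(-2)*(-16) = -29*3*sqrt(10)*(-2)*(-16) = -(-174)*sqrt(10)*(-16) = (174*sqrt(10))*(-16) = -2784*sqrt(10)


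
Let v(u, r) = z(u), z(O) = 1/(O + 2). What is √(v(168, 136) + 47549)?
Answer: √1374166270/170 ≈ 218.06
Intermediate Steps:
z(O) = 1/(2 + O)
v(u, r) = 1/(2 + u)
√(v(168, 136) + 47549) = √(1/(2 + 168) + 47549) = √(1/170 + 47549) = √(8083331/170) = √1374166270/170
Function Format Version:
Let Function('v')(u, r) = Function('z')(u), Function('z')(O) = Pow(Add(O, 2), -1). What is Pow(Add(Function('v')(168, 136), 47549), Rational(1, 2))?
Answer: Mul(Rational(1, 170), Pow(1374166270, Rational(1, 2))) ≈ 218.06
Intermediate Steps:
Function('z')(O) = Pow(Add(2, O), -1)
Function('v')(u, r) = Pow(Add(2, u), -1)
Pow(Add(Function('v')(168, 136), 47549), Rational(1, 2)) = Pow(Add(Pow(Add(2, 168), -1), 47549), Rational(1, 2)) = Pow(Add(Pow(170, -1), 47549), Rational(1, 2)) = Pow(Add(Rational(1, 170), 47549), Rational(1, 2)) = Pow(Rational(8083331, 170), Rational(1, 2)) = Mul(Rational(1, 170), Pow(1374166270, Rational(1, 2)))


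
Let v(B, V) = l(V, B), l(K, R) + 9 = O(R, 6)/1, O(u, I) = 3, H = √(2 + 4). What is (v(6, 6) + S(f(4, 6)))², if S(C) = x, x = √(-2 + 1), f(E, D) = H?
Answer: (-6 + I)² ≈ 35.0 - 12.0*I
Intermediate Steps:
H = √6 ≈ 2.4495
f(E, D) = √6
x = I (x = √(-1) = I ≈ 1.0*I)
S(C) = I
l(K, R) = -6 (l(K, R) = -9 + 3/1 = -9 + 3*1 = -9 + 3 = -6)
v(B, V) = -6
(v(6, 6) + S(f(4, 6)))² = (-6 + I)²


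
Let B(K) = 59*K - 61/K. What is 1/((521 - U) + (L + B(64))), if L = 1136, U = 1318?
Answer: 64/263299 ≈ 0.00024307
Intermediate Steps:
B(K) = -61/K + 59*K
1/((521 - U) + (L + B(64))) = 1/((521 - 1*1318) + (1136 + (-61/64 + 59*64))) = 1/((521 - 1318) + (1136 + (-61*1/64 + 3776))) = 1/(-797 + (1136 + (-61/64 + 3776))) = 1/(-797 + (1136 + 241603/64)) = 1/(-797 + 314307/64) = 1/(263299/64) = 64/263299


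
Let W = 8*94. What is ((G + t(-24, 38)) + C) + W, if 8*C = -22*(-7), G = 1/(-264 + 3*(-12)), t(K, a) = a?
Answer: 121387/150 ≈ 809.25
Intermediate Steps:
G = -1/300 (G = 1/(-264 - 36) = 1/(-300) = -1/300 ≈ -0.0033333)
W = 752
C = 77/4 (C = (-22*(-7))/8 = (⅛)*154 = 77/4 ≈ 19.250)
((G + t(-24, 38)) + C) + W = ((-1/300 + 38) + 77/4) + 752 = (11399/300 + 77/4) + 752 = 8587/150 + 752 = 121387/150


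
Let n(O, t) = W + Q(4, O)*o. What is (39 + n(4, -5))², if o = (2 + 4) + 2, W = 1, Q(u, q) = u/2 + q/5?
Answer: 97344/25 ≈ 3893.8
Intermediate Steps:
Q(u, q) = u/2 + q/5 (Q(u, q) = u*(½) + q*(⅕) = u/2 + q/5)
o = 8 (o = 6 + 2 = 8)
n(O, t) = 17 + 8*O/5 (n(O, t) = 1 + ((½)*4 + O/5)*8 = 1 + (2 + O/5)*8 = 1 + (16 + 8*O/5) = 17 + 8*O/5)
(39 + n(4, -5))² = (39 + (17 + (8/5)*4))² = (39 + (17 + 32/5))² = (39 + 117/5)² = (312/5)² = 97344/25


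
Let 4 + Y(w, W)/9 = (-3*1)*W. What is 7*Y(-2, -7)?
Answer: 1071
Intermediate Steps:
Y(w, W) = -36 - 27*W (Y(w, W) = -36 + 9*((-3*1)*W) = -36 + 9*(-3*W) = -36 - 27*W)
7*Y(-2, -7) = 7*(-36 - 27*(-7)) = 7*(-36 + 189) = 7*153 = 1071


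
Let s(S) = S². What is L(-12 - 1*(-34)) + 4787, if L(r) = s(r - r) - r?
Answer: 4765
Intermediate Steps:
L(r) = -r (L(r) = (r - r)² - r = 0² - r = 0 - r = -r)
L(-12 - 1*(-34)) + 4787 = -(-12 - 1*(-34)) + 4787 = -(-12 + 34) + 4787 = -1*22 + 4787 = -22 + 4787 = 4765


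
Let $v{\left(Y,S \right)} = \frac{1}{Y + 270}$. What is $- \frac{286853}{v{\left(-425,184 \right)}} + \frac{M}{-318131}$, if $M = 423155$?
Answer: $\frac{14144808497010}{318131} \approx 4.4462 \cdot 10^{7}$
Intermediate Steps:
$v{\left(Y,S \right)} = \frac{1}{270 + Y}$
$- \frac{286853}{v{\left(-425,184 \right)}} + \frac{M}{-318131} = - \frac{286853}{\frac{1}{270 - 425}} + \frac{423155}{-318131} = - \frac{286853}{\frac{1}{-155}} + 423155 \left(- \frac{1}{318131}\right) = - \frac{286853}{- \frac{1}{155}} - \frac{423155}{318131} = \left(-286853\right) \left(-155\right) - \frac{423155}{318131} = 44462215 - \frac{423155}{318131} = \frac{14144808497010}{318131}$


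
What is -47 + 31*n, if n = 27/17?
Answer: 38/17 ≈ 2.2353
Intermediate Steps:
n = 27/17 (n = 27*(1/17) = 27/17 ≈ 1.5882)
-47 + 31*n = -47 + 31*(27/17) = -47 + 837/17 = 38/17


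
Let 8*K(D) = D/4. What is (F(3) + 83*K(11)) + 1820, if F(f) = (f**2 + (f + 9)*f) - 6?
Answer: 60401/32 ≈ 1887.5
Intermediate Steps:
K(D) = D/32 (K(D) = (D/4)/8 = D/32)
F(f) = -6 + f**2 + f*(9 + f) (F(f) = (f**2 + (9 + f)*f) - 6 = (f**2 + f*(9 + f)) - 6 = -6 + f**2 + f*(9 + f))
(F(3) + 83*K(11)) + 1820 = ((-6 + 2*3**2 + 9*3) + 83*((1/32)*11)) + 1820 = ((-6 + 2*9 + 27) + 83*(11/32)) + 1820 = ((-6 + 18 + 27) + 913/32) + 1820 = (39 + 913/32) + 1820 = 2161/32 + 1820 = 60401/32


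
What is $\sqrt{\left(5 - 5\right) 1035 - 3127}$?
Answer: $i \sqrt{3127} \approx 55.92 i$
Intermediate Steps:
$\sqrt{\left(5 - 5\right) 1035 - 3127} = \sqrt{0 \cdot 1035 - 3127} = \sqrt{0 - 3127} = \sqrt{-3127} = i \sqrt{3127}$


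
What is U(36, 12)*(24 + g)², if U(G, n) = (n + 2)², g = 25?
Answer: 470596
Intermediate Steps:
U(G, n) = (2 + n)²
U(36, 12)*(24 + g)² = (2 + 12)²*(24 + 25)² = 14²*49² = 196*2401 = 470596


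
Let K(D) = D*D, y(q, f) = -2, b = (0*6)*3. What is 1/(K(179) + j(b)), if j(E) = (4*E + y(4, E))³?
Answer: 1/32033 ≈ 3.1218e-5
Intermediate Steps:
b = 0 (b = 0*3 = 0)
j(E) = (-2 + 4*E)³ (j(E) = (4*E - 2)³ = (-2 + 4*E)³)
K(D) = D²
1/(K(179) + j(b)) = 1/(179² + 8*(-1 + 2*0)³) = 1/(32041 + 8*(-1 + 0)³) = 1/(32041 + 8*(-1)³) = 1/(32041 + 8*(-1)) = 1/(32041 - 8) = 1/32033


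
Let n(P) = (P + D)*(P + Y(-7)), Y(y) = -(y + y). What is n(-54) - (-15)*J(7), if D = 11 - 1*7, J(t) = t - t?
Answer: 2000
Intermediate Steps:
Y(y) = -2*y
J(t) = 0
D = 4 (D = 11 - 7 = 4)
n(P) = (4 + P)*(14 + P) (n(P) = (P + 4)*(P - 2*(-7)) = (4 + P)*(P + 14) = (4 + P)*(14 + P))
n(-54) - (-15)*J(7) = (56 + (-54)² + 18*(-54)) - (-15)*0 = (56 + 2916 - 972) - 1*0 = 2000 + 0 = 2000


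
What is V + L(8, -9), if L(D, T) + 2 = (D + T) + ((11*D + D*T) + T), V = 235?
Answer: 239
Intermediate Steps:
L(D, T) = -2 + 2*T + 12*D + D*T (L(D, T) = -2 + ((D + T) + ((11*D + D*T) + T)) = -2 + ((D + T) + (T + 11*D + D*T)) = -2 + (2*T + 12*D + D*T) = -2 + 2*T + 12*D + D*T)
V + L(8, -9) = 235 + (-2 + 2*(-9) + 12*8 + 8*(-9)) = 235 + (-2 - 18 + 96 - 72) = 235 + 4 = 239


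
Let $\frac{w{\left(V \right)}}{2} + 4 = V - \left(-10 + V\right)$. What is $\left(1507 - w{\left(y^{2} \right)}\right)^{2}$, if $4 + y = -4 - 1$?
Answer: $2235025$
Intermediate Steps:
$y = -9$ ($y = -4 - 5 = -9$)
$w{\left(V \right)} = 12$ ($w{\left(V \right)} = -8 + 2 \left(V - \left(-10 + V\right)\right) = -8 + 2 \cdot 10 = -8 + 20 = 12$)
$\left(1507 - w{\left(y^{2} \right)}\right)^{2} = \left(1507 - 12\right)^{2} = 1495^{2} = 2235025$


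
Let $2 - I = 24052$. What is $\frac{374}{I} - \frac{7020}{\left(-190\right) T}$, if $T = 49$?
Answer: $\frac{8267453}{11195275} \approx 0.73848$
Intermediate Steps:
$I = -24050$ ($I = 2 - 24052 = -24050$)
$\frac{374}{I} - \frac{7020}{\left(-190\right) T} = \frac{374}{-24050} - \frac{7020}{\left(-190\right) 49} = 374 \left(- \frac{1}{24050}\right) - \frac{7020}{-9310} = - \frac{187}{12025} - - \frac{702}{931} = - \frac{187}{12025} + \frac{702}{931} = \frac{8267453}{11195275}$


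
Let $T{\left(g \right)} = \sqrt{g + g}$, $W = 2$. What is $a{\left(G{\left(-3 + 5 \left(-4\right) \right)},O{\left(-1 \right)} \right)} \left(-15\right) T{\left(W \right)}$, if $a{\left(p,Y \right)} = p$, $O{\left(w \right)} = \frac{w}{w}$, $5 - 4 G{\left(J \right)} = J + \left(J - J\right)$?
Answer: $-210$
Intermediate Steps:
$G{\left(J \right)} = \frac{5}{4} - \frac{J}{4}$ ($G{\left(J \right)} = \frac{5}{4} - \frac{J + \left(J - J\right)}{4} = \frac{5}{4} - \frac{J + 0}{4} = \frac{5}{4} - \frac{J}{4}$)
$O{\left(w \right)} = 1$
$T{\left(g \right)} = \sqrt{2} \sqrt{g}$ ($T{\left(g \right)} = \sqrt{2 g} = \sqrt{2} \sqrt{g}$)
$a{\left(G{\left(-3 + 5 \left(-4\right) \right)},O{\left(-1 \right)} \right)} \left(-15\right) T{\left(W \right)} = \left(\frac{5}{4} - \frac{-3 + 5 \left(-4\right)}{4}\right) \left(-15\right) \sqrt{2} \sqrt{2} = \left(\frac{5}{4} - \frac{-3 - 20}{4}\right) \left(-15\right) 2 = \left(\frac{5}{4} - - \frac{23}{4}\right) \left(-15\right) 2 = \left(\frac{5}{4} + \frac{23}{4}\right) \left(-15\right) 2 = 7 \left(-15\right) 2 = \left(-105\right) 2 = -210$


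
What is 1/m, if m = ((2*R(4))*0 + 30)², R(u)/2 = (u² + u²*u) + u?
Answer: 1/900 ≈ 0.0011111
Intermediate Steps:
R(u) = 2*u + 2*u² + 2*u³ (R(u) = 2*((u² + u²*u) + u) = 2*((u² + u³) + u) = 2*(u + u² + u³) = 2*u + 2*u² + 2*u³)
m = 900 (m = ((2*(2*4*(1 + 4 + 4²)))*0 + 30)² = ((2*(2*4*(1 + 4 + 16)))*0 + 30)² = ((2*(2*4*21))*0 + 30)² = ((2*168)*0 + 30)² = (336*0 + 30)² = (0 + 30)² = 30² = 900)
1/m = 1/900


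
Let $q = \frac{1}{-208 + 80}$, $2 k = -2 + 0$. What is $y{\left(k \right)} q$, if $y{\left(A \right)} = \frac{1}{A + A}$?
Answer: $\frac{1}{256} \approx 0.0039063$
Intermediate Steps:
$k = -1$ ($k = \frac{-2 + 0}{2} = \frac{1}{2} \left(-2\right) = -1$)
$y{\left(A \right)} = \frac{1}{2 A}$
$q = - \frac{1}{128}$ ($q = \frac{1}{-128} = - \frac{1}{128} \approx -0.0078125$)
$y{\left(k \right)} q = \frac{1}{2 \left(-1\right)} \left(- \frac{1}{128}\right) = \frac{1}{2} \left(-1\right) \left(- \frac{1}{128}\right) = \left(- \frac{1}{2}\right) \left(- \frac{1}{128}\right) = \frac{1}{256}$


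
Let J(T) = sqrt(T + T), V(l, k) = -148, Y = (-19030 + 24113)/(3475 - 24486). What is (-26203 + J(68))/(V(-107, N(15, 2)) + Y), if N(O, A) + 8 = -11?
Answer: 550551233/3114711 - 42022*sqrt(34)/3114711 ≈ 176.68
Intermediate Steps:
N(O, A) = -19 (N(O, A) = -8 - 11 = -19)
Y = -5083/21011 (Y = 5083/(-21011) = 5083*(-1/21011) = -5083/21011 ≈ -0.24192)
J(T) = sqrt(2)*sqrt(T) (J(T) = sqrt(2*T) = sqrt(2)*sqrt(T))
(-26203 + J(68))/(V(-107, N(15, 2)) + Y) = (-26203 + sqrt(2)*sqrt(68))/(-148 - 5083/21011) = (-26203 + sqrt(2)*(2*sqrt(17)))/(-3114711/21011) = (-26203 + 2*sqrt(34))*(-21011/3114711) = 550551233/3114711 - 42022*sqrt(34)/3114711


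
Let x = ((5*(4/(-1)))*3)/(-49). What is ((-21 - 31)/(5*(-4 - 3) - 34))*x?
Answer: 1040/1127 ≈ 0.92280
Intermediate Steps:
x = 60/49 (x = ((5*(4*(-1)))*3)*(-1/49) = ((5*(-4))*3)*(-1/49) = -20*3*(-1/49) = -60*(-1/49) = 60/49 ≈ 1.2245)
((-21 - 31)/(5*(-4 - 3) - 34))*x = ((-21 - 31)/(5*(-4 - 3) - 34))*(60/49) = -52/(5*(-7) - 34)*(60/49) = -52/(-35 - 34)*(60/49) = -52/(-69)*(60/49) = -52*(-1/69)*(60/49) = (52/69)*(60/49) = 1040/1127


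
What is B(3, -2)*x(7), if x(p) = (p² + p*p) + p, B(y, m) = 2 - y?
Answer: -105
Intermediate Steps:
x(p) = p + 2*p² (x(p) = (p² + p²) + p = 2*p² + p = p + 2*p²)
B(3, -2)*x(7) = (2 - 1*3)*(7*(1 + 2*7)) = (2 - 3)*(7*(1 + 14)) = -7*15 = -1*105 = -105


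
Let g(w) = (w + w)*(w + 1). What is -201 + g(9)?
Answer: -21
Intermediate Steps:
g(w) = 2*w*(1 + w) (g(w) = (2*w)*(1 + w) = 2*w*(1 + w))
-201 + g(9) = -201 + 2*9*(1 + 9) = -201 + 2*9*10 = -201 + 180 = -21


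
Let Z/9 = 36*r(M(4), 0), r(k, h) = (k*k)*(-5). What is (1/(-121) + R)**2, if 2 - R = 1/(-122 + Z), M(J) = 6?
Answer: 198377168437449/50005857676324 ≈ 3.9671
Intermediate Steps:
r(k, h) = -5*k**2 (r(k, h) = k**2*(-5) = -5*k**2)
Z = -58320 (Z = 9*(36*(-5*6**2)) = 9*(36*(-5*36)) = 9*(36*(-180)) = 9*(-6480) = -58320)
R = 116885/58442 (R = 2 - 1/(-122 - 58320) = 2 - 1/(-58442) = 2 - 1*(-1/58442) = 2 + 1/58442 = 116885/58442 ≈ 2.0000)
(1/(-121) + R)**2 = (1/(-121) + 116885/58442)**2 = (-1/121 + 116885/58442)**2 = (14084643/7071482)**2 = 198377168437449/50005857676324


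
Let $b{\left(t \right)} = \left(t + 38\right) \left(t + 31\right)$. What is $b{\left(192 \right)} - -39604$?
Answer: $90894$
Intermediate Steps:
$b{\left(t \right)} = \left(31 + t\right) \left(38 + t\right)$ ($b{\left(t \right)} = \left(38 + t\right) \left(31 + t\right) = \left(31 + t\right) \left(38 + t\right)$)
$b{\left(192 \right)} - -39604 = \left(1178 + 192^{2} + 69 \cdot 192\right) - -39604 = \left(1178 + 36864 + 13248\right) + 39604 = 51290 + 39604 = 90894$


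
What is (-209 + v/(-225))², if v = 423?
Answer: 27793984/625 ≈ 44470.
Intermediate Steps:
(-209 + v/(-225))² = (-209 + 423/(-225))² = (-209 + 423*(-1/225))² = (-209 - 47/25)² = (-5272/25)² = 27793984/625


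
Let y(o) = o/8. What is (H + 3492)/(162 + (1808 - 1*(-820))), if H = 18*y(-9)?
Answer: 1543/1240 ≈ 1.2444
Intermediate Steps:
y(o) = o/8 (y(o) = o*(1/8) = o/8)
H = -81/4 (H = 18*((1/8)*(-9)) = 18*(-9/8) = -81/4 ≈ -20.250)
(H + 3492)/(162 + (1808 - 1*(-820))) = (-81/4 + 3492)/(162 + (1808 - 1*(-820))) = 13887/(4*(162 + (1808 + 820))) = 13887/(4*(162 + 2628)) = (13887/4)/2790 = (13887/4)*(1/2790) = 1543/1240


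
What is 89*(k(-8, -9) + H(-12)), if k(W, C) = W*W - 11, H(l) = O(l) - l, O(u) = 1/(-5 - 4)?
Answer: 51976/9 ≈ 5775.1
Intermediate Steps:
O(u) = -1/9 (O(u) = 1/(-9) = -1/9)
H(l) = -1/9 - l
k(W, C) = -11 + W**2 (k(W, C) = W**2 - 11 = -11 + W**2)
89*(k(-8, -9) + H(-12)) = 89*((-11 + (-8)**2) + (-1/9 - 1*(-12))) = 89*((-11 + 64) + (-1/9 + 12)) = 89*(53 + 107/9) = 89*(584/9) = 51976/9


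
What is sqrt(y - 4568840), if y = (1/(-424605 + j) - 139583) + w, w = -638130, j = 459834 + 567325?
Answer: I*sqrt(1941180070749905994)/602554 ≈ 2312.3*I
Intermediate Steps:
j = 1027159
y = -468614079001/602554 (y = (1/(-424605 + 1027159) - 139583) - 638130 = (1/602554 - 139583) - 638130 = -84106294981/602554 - 638130 = -468614079001/602554 ≈ -7.7771e+5)
sqrt(y - 4568840) = sqrt(-468614079001/602554 - 4568840) = sqrt(-3221586896361/602554) = I*sqrt(1941180070749905994)/602554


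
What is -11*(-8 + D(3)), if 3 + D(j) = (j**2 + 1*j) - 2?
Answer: 11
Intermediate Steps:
D(j) = -5 + j + j**2 (D(j) = -3 + ((j**2 + 1*j) - 2) = -3 + ((j**2 + j) - 2) = -3 + ((j + j**2) - 2) = -3 + (-2 + j + j**2) = -5 + j + j**2)
-11*(-8 + D(3)) = -11*(-8 + (-5 + 3 + 3**2)) = -11*(-8 + (-5 + 3 + 9)) = -11*(-8 + 7) = -11*(-1) = 11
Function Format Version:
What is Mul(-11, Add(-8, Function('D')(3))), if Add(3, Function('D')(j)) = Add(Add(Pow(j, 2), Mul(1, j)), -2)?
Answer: 11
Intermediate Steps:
Function('D')(j) = Add(-5, j, Pow(j, 2)) (Function('D')(j) = Add(-3, Add(Add(Pow(j, 2), Mul(1, j)), -2)) = Add(-3, Add(Add(Pow(j, 2), j), -2)) = Add(-3, Add(Add(j, Pow(j, 2)), -2)) = Add(-3, Add(-2, j, Pow(j, 2))) = Add(-5, j, Pow(j, 2)))
Mul(-11, Add(-8, Function('D')(3))) = Mul(-11, Add(-8, Add(-5, 3, Pow(3, 2)))) = Mul(-11, Add(-8, Add(-5, 3, 9))) = Mul(-11, Add(-8, 7)) = Mul(-11, -1) = 11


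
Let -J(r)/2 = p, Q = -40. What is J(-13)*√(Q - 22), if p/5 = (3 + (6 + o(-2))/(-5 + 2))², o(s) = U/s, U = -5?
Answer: -5*I*√62/18 ≈ -2.1872*I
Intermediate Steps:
o(s) = -5/s
p = 5/36 (p = 5*(3 + (6 - 5/(-2))/(-5 + 2))² = 5*(3 + (6 - 5*(-½))/(-3))² = 5*(3 + (6 + 5/2)*(-⅓))² = 5*(3 + (17/2)*(-⅓))² = 5*(3 - 17/6)² = 5*(⅙)² = 5*(1/36) = 5/36 ≈ 0.13889)
J(r) = -5/18 (J(r) = -2*5/36 = -5/18)
J(-13)*√(Q - 22) = -5*√(-40 - 22)/18 = -5*I*√62/18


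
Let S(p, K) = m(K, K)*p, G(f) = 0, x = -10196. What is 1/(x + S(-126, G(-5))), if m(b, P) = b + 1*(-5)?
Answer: -1/9566 ≈ -0.00010454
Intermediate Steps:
m(b, P) = -5 + b (m(b, P) = b - 5 = -5 + b)
S(p, K) = p*(-5 + K) (S(p, K) = (-5 + K)*p = p*(-5 + K))
1/(x + S(-126, G(-5))) = 1/(-10196 - 126*(-5 + 0)) = 1/(-10196 - 126*(-5)) = 1/(-10196 + 630) = 1/(-9566) = -1/9566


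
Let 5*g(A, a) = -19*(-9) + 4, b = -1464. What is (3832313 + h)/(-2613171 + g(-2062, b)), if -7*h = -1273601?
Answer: -250891/163321 ≈ -1.5362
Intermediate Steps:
h = 181943 (h = -⅐*(-1273601) = 181943)
g(A, a) = 35 (g(A, a) = (-19*(-9) + 4)/5 = (171 + 4)/5 = (⅕)*175 = 35)
(3832313 + h)/(-2613171 + g(-2062, b)) = (3832313 + 181943)/(-2613171 + 35) = 4014256/(-2613136) = 4014256*(-1/2613136) = -250891/163321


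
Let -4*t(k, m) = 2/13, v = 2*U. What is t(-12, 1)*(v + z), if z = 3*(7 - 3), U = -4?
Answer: -2/13 ≈ -0.15385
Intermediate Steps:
v = -8 (v = 2*(-4) = -8)
t(k, m) = -1/26 (t(k, m) = -1/(2*13) = -¼*2/13 = -1/26)
z = 12 (z = 3*4 = 12)
t(-12, 1)*(v + z) = -(-8 + 12)/26 = -1/26*4 = -2/13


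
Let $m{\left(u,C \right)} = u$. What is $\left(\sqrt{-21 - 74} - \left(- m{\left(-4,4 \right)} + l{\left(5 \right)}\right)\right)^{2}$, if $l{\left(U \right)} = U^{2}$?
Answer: $\left(29 - i \sqrt{95}\right)^{2} \approx 746.0 - 565.31 i$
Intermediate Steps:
$\left(\sqrt{-21 - 74} - \left(- m{\left(-4,4 \right)} + l{\left(5 \right)}\right)\right)^{2} = \left(\sqrt{-21 - 74} - 29\right)^{2} = \left(\sqrt{-95} - 29\right)^{2} = \left(i \sqrt{95} - 29\right)^{2} = \left(-29 + i \sqrt{95}\right)^{2}$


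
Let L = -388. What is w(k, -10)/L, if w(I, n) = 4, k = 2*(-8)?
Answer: -1/97 ≈ -0.010309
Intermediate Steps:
k = -16
w(k, -10)/L = 4/(-388) = 4*(-1/388) = -1/97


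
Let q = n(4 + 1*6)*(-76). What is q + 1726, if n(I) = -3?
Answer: 1954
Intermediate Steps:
q = 228 (q = -3*(-76) = 228)
q + 1726 = 228 + 1726 = 1954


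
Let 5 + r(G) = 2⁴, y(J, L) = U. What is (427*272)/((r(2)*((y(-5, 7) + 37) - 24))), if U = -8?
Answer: 116144/55 ≈ 2111.7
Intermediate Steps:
y(J, L) = -8
r(G) = 11 (r(G) = -5 + 2⁴ = -5 + 16 = 11)
(427*272)/((r(2)*((y(-5, 7) + 37) - 24))) = (427*272)/((11*((-8 + 37) - 24))) = 116144/((11*(29 - 24))) = 116144/((11*5)) = 116144/55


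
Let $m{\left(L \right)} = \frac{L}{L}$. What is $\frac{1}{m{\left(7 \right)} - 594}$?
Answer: $- \frac{1}{593} \approx -0.0016863$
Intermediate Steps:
$m{\left(L \right)} = 1$
$\frac{1}{m{\left(7 \right)} - 594} = \frac{1}{1 - 594} = \frac{1}{-593} = - \frac{1}{593}$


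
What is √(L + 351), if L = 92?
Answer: √443 ≈ 21.048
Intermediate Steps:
√(L + 351) = √(92 + 351) = √443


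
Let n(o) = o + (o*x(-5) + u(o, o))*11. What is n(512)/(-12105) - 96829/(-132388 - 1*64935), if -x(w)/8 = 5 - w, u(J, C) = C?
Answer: 88865613413/2388594915 ≈ 37.204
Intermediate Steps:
x(w) = -40 + 8*w (x(w) = -8*(5 - w) = -40 + 8*w)
n(o) = -868*o (n(o) = o + (o*(-40 + 8*(-5)) + o)*11 = o + (o*(-40 - 40) + o)*11 = o + (o*(-80) + o)*11 = o + (-80*o + o)*11 = o - 79*o*11 = o - 869*o = -868*o)
n(512)/(-12105) - 96829/(-132388 - 1*64935) = -868*512/(-12105) - 96829/(-132388 - 1*64935) = -444416*(-1/12105) - 96829/(-132388 - 64935) = 444416/12105 - 96829/(-197323) = 444416/12105 - 96829*(-1/197323) = 444416/12105 + 96829/197323 = 88865613413/2388594915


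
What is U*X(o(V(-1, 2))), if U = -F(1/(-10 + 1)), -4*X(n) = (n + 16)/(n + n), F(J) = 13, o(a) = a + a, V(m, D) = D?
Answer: 65/8 ≈ 8.1250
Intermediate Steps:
o(a) = 2*a
X(n) = -(16 + n)/(8*n) (X(n) = -(n + 16)/(4*(n + n)) = -(16 + n)/(4*(2*n)) = -(16 + n)*1/(2*n)/4 = -(16 + n)/(8*n))
U = -13 (U = -1*13 = -13)
U*X(o(V(-1, 2))) = -13*(-16 - 2*2)/(8*(2*2)) = -13*(-16 - 1*4)/(8*4) = -13*(-16 - 4)/(8*4) = -13*(-20)/(8*4) = -13*(-5/8) = 65/8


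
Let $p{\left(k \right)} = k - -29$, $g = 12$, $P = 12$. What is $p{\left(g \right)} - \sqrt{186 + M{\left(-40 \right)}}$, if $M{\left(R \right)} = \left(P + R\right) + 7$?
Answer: $41 - \sqrt{165} \approx 28.155$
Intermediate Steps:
$M{\left(R \right)} = 19 + R$ ($M{\left(R \right)} = \left(12 + R\right) + 7 = 19 + R$)
$p{\left(k \right)} = 29 + k$ ($p{\left(k \right)} = k + 29 = 29 + k$)
$p{\left(g \right)} - \sqrt{186 + M{\left(-40 \right)}} = \left(29 + 12\right) - \sqrt{186 + \left(19 - 40\right)} = 41 - \sqrt{186 - 21} = 41 - \sqrt{165}$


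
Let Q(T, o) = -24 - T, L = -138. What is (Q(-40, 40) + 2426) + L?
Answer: 2304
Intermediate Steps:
(Q(-40, 40) + 2426) + L = ((-24 - 1*(-40)) + 2426) - 138 = ((-24 + 40) + 2426) - 138 = (16 + 2426) - 138 = 2442 - 138 = 2304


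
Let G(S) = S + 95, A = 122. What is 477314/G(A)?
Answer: 477314/217 ≈ 2199.6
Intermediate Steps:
G(S) = 95 + S
477314/G(A) = 477314/(95 + 122) = 477314/217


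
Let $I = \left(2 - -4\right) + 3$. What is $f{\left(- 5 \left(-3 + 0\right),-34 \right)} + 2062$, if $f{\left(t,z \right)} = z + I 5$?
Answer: $2073$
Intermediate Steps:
$I = 9$ ($I = \left(2 + 4\right) + 3 = 6 + 3 = 9$)
$f{\left(t,z \right)} = 45 + z$ ($f{\left(t,z \right)} = z + 9 \cdot 5 = z + 45 = 45 + z$)
$f{\left(- 5 \left(-3 + 0\right),-34 \right)} + 2062 = \left(45 - 34\right) + 2062 = 11 + 2062 = 2073$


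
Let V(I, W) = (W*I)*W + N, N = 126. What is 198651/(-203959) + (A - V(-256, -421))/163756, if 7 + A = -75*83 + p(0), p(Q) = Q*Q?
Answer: 4610273298993/16699755002 ≈ 276.07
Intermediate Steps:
p(Q) = Q²
V(I, W) = 126 + I*W² (V(I, W) = (W*I)*W + 126 = (I*W)*W + 126 = I*W² + 126 = 126 + I*W²)
A = -6232 (A = -7 + (-75*83 + 0²) = -7 + (-6225 + 0) = -7 - 6225 = -6232)
198651/(-203959) + (A - V(-256, -421))/163756 = 198651/(-203959) + (-6232 - (126 - 256*(-421)²))/163756 = 198651*(-1/203959) + (-6232 - (126 - 256*177241))*(1/163756) = -198651/203959 + (-6232 - (126 - 45373696))*(1/163756) = -198651/203959 + (-6232 - 1*(-45373570))*(1/163756) = -198651/203959 + (-6232 + 45373570)*(1/163756) = -198651/203959 + 45367338*(1/163756) = -198651/203959 + 22683669/81878 = 4610273298993/16699755002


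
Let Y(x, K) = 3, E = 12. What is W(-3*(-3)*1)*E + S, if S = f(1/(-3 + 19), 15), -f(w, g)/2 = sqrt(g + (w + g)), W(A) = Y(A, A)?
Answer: 36 - sqrt(481)/2 ≈ 25.034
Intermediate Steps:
W(A) = 3
f(w, g) = -2*sqrt(w + 2*g) (f(w, g) = -2*sqrt(g + (w + g)) = -2*sqrt(g + (g + w)) = -2*sqrt(w + 2*g))
S = -sqrt(481)/2 (S = -2*sqrt(1/(-3 + 19) + 2*15) = -2*sqrt(1/16 + 30) = -sqrt(481)/2 ≈ -10.966)
W(-3*(-3)*1)*E + S = 3*12 - sqrt(481)/2 = 36 - sqrt(481)/2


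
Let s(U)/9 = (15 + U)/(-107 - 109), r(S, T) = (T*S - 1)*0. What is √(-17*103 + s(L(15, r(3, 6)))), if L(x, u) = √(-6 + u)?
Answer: √(-252234 - 6*I*√6)/12 ≈ 0.0012193 - 41.852*I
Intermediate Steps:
r(S, T) = 0 (r(S, T) = (S*T - 1)*0 = (-1 + S*T)*0 = 0)
s(U) = -5/8 - U/24 (s(U) = 9*((15 + U)/(-107 - 109)) = 9*((15 + U)/(-216)) = 9*((15 + U)*(-1/216)) = 9*(-5/72 - U/216) = -5/8 - U/24)
√(-17*103 + s(L(15, r(3, 6)))) = √(-17*103 + (-5/8 - √(-6 + 0)/24)) = √(-1751 + (-5/8 - I*√6/24)) = √(-14013/8 - I*√6/24)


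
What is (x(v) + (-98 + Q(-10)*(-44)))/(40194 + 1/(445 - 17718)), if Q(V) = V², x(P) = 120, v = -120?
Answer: -75621194/694270961 ≈ -0.10892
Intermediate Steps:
(x(v) + (-98 + Q(-10)*(-44)))/(40194 + 1/(445 - 17718)) = (120 + (-98 + (-10)²*(-44)))/(40194 + 1/(445 - 17718)) = (120 + (-98 + 100*(-44)))/(40194 + 1/(-17273)) = (120 + (-98 - 4400))/(40194 - 1/17273) = (120 - 4498)/(694270961/17273) = -4378*17273/694270961 = -75621194/694270961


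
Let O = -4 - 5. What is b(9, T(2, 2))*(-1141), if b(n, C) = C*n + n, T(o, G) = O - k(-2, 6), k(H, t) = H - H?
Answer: 82152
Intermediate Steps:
O = -9
k(H, t) = 0
T(o, G) = -9 (T(o, G) = -9 - 1*0 = -9 + 0 = -9)
b(n, C) = n + C*n
b(9, T(2, 2))*(-1141) = (9*(1 - 9))*(-1141) = (9*(-8))*(-1141) = -72*(-1141) = 82152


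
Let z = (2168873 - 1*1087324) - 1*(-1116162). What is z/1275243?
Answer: 21337/12381 ≈ 1.7234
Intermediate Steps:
z = 2197711 (z = (2168873 - 1087324) + 1116162 = 1081549 + 1116162 = 2197711)
z/1275243 = 2197711/1275243 = 2197711*(1/1275243) = 21337/12381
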